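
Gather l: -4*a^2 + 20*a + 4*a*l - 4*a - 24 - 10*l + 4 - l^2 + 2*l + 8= -4*a^2 + 16*a - l^2 + l*(4*a - 8) - 12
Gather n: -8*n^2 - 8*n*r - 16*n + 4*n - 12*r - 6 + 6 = -8*n^2 + n*(-8*r - 12) - 12*r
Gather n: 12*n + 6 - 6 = 12*n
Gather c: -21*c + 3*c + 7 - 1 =6 - 18*c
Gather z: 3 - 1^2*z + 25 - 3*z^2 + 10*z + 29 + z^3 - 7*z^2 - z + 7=z^3 - 10*z^2 + 8*z + 64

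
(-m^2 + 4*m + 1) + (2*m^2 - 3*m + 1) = m^2 + m + 2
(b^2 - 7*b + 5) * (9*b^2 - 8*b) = 9*b^4 - 71*b^3 + 101*b^2 - 40*b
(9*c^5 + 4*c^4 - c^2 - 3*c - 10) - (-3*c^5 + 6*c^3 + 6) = 12*c^5 + 4*c^4 - 6*c^3 - c^2 - 3*c - 16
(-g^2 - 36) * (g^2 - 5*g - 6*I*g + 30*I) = -g^4 + 5*g^3 + 6*I*g^3 - 36*g^2 - 30*I*g^2 + 180*g + 216*I*g - 1080*I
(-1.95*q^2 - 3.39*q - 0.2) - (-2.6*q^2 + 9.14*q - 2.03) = 0.65*q^2 - 12.53*q + 1.83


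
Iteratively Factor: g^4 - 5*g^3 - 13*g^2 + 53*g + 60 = (g + 1)*(g^3 - 6*g^2 - 7*g + 60) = (g + 1)*(g + 3)*(g^2 - 9*g + 20) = (g - 5)*(g + 1)*(g + 3)*(g - 4)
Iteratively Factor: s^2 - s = (s)*(s - 1)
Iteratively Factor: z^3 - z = (z + 1)*(z^2 - z) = (z - 1)*(z + 1)*(z)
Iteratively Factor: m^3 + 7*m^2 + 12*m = (m)*(m^2 + 7*m + 12) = m*(m + 4)*(m + 3)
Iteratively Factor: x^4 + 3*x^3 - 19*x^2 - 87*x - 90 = (x + 3)*(x^3 - 19*x - 30) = (x - 5)*(x + 3)*(x^2 + 5*x + 6) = (x - 5)*(x + 3)^2*(x + 2)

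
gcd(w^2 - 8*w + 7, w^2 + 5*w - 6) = w - 1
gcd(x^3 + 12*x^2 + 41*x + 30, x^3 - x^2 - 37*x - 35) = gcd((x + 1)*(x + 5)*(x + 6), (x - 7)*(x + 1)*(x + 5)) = x^2 + 6*x + 5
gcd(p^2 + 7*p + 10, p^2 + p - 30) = 1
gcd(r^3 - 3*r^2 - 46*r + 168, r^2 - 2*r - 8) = r - 4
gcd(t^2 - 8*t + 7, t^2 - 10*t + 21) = t - 7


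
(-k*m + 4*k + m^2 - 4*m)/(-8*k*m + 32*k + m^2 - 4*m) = (k - m)/(8*k - m)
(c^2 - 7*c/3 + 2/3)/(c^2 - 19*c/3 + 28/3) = (3*c^2 - 7*c + 2)/(3*c^2 - 19*c + 28)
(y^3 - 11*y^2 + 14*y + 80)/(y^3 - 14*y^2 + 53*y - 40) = (y + 2)/(y - 1)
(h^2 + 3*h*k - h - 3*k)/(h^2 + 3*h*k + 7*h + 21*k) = (h - 1)/(h + 7)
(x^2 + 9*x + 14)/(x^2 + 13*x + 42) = (x + 2)/(x + 6)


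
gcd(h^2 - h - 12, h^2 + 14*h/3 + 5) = h + 3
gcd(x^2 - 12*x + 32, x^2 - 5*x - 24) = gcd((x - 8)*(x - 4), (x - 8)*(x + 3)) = x - 8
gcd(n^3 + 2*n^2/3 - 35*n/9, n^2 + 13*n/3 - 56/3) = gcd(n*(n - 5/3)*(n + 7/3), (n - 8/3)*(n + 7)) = 1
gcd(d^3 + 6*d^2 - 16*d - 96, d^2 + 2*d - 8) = d + 4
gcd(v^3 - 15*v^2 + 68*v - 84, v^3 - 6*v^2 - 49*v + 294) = v^2 - 13*v + 42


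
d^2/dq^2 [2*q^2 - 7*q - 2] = 4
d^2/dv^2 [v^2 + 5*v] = 2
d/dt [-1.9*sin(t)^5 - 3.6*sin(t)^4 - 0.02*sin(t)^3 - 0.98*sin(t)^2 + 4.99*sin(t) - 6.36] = (-9.5*sin(t)^4 - 14.4*sin(t)^3 - 0.06*sin(t)^2 - 1.96*sin(t) + 4.99)*cos(t)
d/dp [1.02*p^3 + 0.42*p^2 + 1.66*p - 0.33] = 3.06*p^2 + 0.84*p + 1.66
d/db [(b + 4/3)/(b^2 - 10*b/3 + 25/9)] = 9*(-3*b - 13)/(27*b^3 - 135*b^2 + 225*b - 125)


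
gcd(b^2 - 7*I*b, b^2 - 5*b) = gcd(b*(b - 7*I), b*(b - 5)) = b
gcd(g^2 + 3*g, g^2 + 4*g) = g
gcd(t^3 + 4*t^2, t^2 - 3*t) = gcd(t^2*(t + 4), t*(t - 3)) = t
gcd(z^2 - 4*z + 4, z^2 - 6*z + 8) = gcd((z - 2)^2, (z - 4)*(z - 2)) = z - 2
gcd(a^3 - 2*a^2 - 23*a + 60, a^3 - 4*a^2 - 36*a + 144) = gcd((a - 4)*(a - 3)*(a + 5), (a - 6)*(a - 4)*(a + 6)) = a - 4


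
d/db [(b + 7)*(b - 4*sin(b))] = b - (b + 7)*(4*cos(b) - 1) - 4*sin(b)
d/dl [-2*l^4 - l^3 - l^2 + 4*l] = -8*l^3 - 3*l^2 - 2*l + 4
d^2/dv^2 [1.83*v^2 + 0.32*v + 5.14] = 3.66000000000000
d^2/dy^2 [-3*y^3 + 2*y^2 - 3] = 4 - 18*y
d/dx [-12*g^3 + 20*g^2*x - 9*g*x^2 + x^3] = 20*g^2 - 18*g*x + 3*x^2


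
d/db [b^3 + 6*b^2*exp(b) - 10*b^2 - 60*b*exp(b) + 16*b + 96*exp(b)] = 6*b^2*exp(b) + 3*b^2 - 48*b*exp(b) - 20*b + 36*exp(b) + 16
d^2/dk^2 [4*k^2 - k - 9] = 8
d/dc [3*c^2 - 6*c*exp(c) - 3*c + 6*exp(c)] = -6*c*exp(c) + 6*c - 3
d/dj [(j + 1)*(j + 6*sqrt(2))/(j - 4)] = (j^2 - 8*j - 30*sqrt(2) - 4)/(j^2 - 8*j + 16)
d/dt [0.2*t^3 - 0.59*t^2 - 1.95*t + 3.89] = 0.6*t^2 - 1.18*t - 1.95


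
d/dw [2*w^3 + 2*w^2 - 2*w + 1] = 6*w^2 + 4*w - 2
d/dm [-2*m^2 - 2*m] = -4*m - 2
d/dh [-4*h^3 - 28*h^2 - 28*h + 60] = -12*h^2 - 56*h - 28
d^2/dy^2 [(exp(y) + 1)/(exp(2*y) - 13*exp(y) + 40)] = (exp(4*y) + 17*exp(3*y) - 279*exp(2*y) + 529*exp(y) + 2120)*exp(y)/(exp(6*y) - 39*exp(5*y) + 627*exp(4*y) - 5317*exp(3*y) + 25080*exp(2*y) - 62400*exp(y) + 64000)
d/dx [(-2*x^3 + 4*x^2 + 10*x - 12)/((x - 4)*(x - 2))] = 2*(-x^4 + 12*x^3 - 41*x^2 + 44*x + 4)/(x^4 - 12*x^3 + 52*x^2 - 96*x + 64)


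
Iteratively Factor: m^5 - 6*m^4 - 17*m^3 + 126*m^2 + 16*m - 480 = (m - 4)*(m^4 - 2*m^3 - 25*m^2 + 26*m + 120) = (m - 5)*(m - 4)*(m^3 + 3*m^2 - 10*m - 24) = (m - 5)*(m - 4)*(m + 4)*(m^2 - m - 6) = (m - 5)*(m - 4)*(m + 2)*(m + 4)*(m - 3)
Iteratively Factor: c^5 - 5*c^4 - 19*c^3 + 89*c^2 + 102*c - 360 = (c + 3)*(c^4 - 8*c^3 + 5*c^2 + 74*c - 120) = (c - 2)*(c + 3)*(c^3 - 6*c^2 - 7*c + 60) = (c - 4)*(c - 2)*(c + 3)*(c^2 - 2*c - 15) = (c - 4)*(c - 2)*(c + 3)^2*(c - 5)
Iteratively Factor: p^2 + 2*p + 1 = (p + 1)*(p + 1)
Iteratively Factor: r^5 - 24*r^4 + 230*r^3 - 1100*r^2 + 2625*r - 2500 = (r - 5)*(r^4 - 19*r^3 + 135*r^2 - 425*r + 500) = (r - 5)^2*(r^3 - 14*r^2 + 65*r - 100) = (r - 5)^3*(r^2 - 9*r + 20) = (r - 5)^4*(r - 4)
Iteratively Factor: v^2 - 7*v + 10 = (v - 5)*(v - 2)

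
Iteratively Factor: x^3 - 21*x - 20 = (x + 1)*(x^2 - x - 20) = (x + 1)*(x + 4)*(x - 5)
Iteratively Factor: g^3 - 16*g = (g)*(g^2 - 16) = g*(g - 4)*(g + 4)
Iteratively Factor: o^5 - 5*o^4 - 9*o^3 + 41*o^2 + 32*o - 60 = (o - 3)*(o^4 - 2*o^3 - 15*o^2 - 4*o + 20) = (o - 3)*(o + 2)*(o^3 - 4*o^2 - 7*o + 10) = (o - 3)*(o - 1)*(o + 2)*(o^2 - 3*o - 10) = (o - 3)*(o - 1)*(o + 2)^2*(o - 5)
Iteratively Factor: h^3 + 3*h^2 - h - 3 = (h - 1)*(h^2 + 4*h + 3) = (h - 1)*(h + 3)*(h + 1)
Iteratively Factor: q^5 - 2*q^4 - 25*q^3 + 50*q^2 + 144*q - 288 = (q - 2)*(q^4 - 25*q^2 + 144) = (q - 2)*(q + 4)*(q^3 - 4*q^2 - 9*q + 36) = (q - 4)*(q - 2)*(q + 4)*(q^2 - 9) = (q - 4)*(q - 3)*(q - 2)*(q + 4)*(q + 3)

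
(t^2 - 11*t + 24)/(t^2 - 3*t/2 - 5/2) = 2*(-t^2 + 11*t - 24)/(-2*t^2 + 3*t + 5)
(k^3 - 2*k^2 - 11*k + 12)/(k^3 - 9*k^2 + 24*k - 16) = (k + 3)/(k - 4)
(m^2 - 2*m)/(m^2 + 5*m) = (m - 2)/(m + 5)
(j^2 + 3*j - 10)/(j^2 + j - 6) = (j + 5)/(j + 3)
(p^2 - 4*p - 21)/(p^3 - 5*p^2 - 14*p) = (p + 3)/(p*(p + 2))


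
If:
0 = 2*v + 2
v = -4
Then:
No Solution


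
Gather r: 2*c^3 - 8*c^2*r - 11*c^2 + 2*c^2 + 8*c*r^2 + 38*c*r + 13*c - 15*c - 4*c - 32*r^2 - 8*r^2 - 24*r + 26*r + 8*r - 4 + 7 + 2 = 2*c^3 - 9*c^2 - 6*c + r^2*(8*c - 40) + r*(-8*c^2 + 38*c + 10) + 5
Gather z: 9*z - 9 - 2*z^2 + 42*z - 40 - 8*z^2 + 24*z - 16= -10*z^2 + 75*z - 65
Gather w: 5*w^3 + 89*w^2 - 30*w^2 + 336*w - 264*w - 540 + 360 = 5*w^3 + 59*w^2 + 72*w - 180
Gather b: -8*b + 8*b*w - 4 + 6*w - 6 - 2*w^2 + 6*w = b*(8*w - 8) - 2*w^2 + 12*w - 10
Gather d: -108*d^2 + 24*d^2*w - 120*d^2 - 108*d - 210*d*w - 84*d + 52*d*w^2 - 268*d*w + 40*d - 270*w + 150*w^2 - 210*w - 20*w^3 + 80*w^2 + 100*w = d^2*(24*w - 228) + d*(52*w^2 - 478*w - 152) - 20*w^3 + 230*w^2 - 380*w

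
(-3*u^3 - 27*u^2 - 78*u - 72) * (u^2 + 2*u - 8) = -3*u^5 - 33*u^4 - 108*u^3 - 12*u^2 + 480*u + 576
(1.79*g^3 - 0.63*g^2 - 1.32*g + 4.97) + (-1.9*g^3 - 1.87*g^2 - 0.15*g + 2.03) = -0.11*g^3 - 2.5*g^2 - 1.47*g + 7.0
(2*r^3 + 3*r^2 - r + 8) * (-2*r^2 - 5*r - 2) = -4*r^5 - 16*r^4 - 17*r^3 - 17*r^2 - 38*r - 16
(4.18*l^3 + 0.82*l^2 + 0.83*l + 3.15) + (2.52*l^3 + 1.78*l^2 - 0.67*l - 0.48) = 6.7*l^3 + 2.6*l^2 + 0.16*l + 2.67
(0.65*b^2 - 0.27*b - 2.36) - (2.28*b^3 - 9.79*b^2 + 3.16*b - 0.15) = -2.28*b^3 + 10.44*b^2 - 3.43*b - 2.21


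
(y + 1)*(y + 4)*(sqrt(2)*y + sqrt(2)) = sqrt(2)*y^3 + 6*sqrt(2)*y^2 + 9*sqrt(2)*y + 4*sqrt(2)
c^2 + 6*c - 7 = (c - 1)*(c + 7)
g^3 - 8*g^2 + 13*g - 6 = (g - 6)*(g - 1)^2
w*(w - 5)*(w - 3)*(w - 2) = w^4 - 10*w^3 + 31*w^2 - 30*w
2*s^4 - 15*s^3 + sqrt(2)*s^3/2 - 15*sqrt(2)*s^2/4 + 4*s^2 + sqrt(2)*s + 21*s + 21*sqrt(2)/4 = (s - 7)*(s - 3/2)*(sqrt(2)*s + 1/2)*(sqrt(2)*s + sqrt(2))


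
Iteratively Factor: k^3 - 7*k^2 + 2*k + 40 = (k - 5)*(k^2 - 2*k - 8) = (k - 5)*(k - 4)*(k + 2)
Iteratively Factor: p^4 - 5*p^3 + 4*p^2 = (p - 1)*(p^3 - 4*p^2) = p*(p - 1)*(p^2 - 4*p) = p^2*(p - 1)*(p - 4)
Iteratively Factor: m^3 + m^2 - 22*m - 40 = (m + 4)*(m^2 - 3*m - 10) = (m + 2)*(m + 4)*(m - 5)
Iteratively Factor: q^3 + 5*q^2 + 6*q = (q + 3)*(q^2 + 2*q) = q*(q + 3)*(q + 2)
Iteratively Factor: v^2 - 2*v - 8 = (v + 2)*(v - 4)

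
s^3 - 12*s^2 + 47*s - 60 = (s - 5)*(s - 4)*(s - 3)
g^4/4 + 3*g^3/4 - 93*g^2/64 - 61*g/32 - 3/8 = (g/4 + 1)*(g - 2)*(g + 1/4)*(g + 3/4)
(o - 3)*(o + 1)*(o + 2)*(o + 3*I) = o^4 + 3*I*o^3 - 7*o^2 - 6*o - 21*I*o - 18*I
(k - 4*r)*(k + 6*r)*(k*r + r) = k^3*r + 2*k^2*r^2 + k^2*r - 24*k*r^3 + 2*k*r^2 - 24*r^3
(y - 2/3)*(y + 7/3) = y^2 + 5*y/3 - 14/9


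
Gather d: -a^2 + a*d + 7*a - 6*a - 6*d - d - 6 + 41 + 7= -a^2 + a + d*(a - 7) + 42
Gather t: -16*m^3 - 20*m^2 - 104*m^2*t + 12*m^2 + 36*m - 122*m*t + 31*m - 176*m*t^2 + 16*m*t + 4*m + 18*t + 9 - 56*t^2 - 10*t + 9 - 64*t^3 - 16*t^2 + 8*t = -16*m^3 - 8*m^2 + 71*m - 64*t^3 + t^2*(-176*m - 72) + t*(-104*m^2 - 106*m + 16) + 18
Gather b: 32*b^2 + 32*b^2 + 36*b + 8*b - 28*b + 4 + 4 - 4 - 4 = 64*b^2 + 16*b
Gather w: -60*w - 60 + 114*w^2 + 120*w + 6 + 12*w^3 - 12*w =12*w^3 + 114*w^2 + 48*w - 54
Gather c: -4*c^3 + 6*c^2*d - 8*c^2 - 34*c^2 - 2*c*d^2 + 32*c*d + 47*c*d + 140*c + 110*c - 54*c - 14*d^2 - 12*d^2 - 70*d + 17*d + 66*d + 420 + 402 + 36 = -4*c^3 + c^2*(6*d - 42) + c*(-2*d^2 + 79*d + 196) - 26*d^2 + 13*d + 858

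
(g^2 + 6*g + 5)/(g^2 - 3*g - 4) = (g + 5)/(g - 4)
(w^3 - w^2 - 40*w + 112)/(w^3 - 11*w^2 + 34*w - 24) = (w^2 + 3*w - 28)/(w^2 - 7*w + 6)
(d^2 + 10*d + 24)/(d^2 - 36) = (d + 4)/(d - 6)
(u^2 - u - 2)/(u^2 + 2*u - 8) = (u + 1)/(u + 4)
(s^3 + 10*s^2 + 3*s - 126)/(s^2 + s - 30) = (s^2 + 4*s - 21)/(s - 5)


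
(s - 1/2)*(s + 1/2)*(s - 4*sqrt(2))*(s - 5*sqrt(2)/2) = s^4 - 13*sqrt(2)*s^3/2 + 79*s^2/4 + 13*sqrt(2)*s/8 - 5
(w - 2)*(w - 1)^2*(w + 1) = w^4 - 3*w^3 + w^2 + 3*w - 2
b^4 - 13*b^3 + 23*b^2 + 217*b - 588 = (b - 7)^2*(b - 3)*(b + 4)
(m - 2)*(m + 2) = m^2 - 4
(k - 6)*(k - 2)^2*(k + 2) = k^4 - 8*k^3 + 8*k^2 + 32*k - 48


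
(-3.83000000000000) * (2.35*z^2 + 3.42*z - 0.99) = -9.0005*z^2 - 13.0986*z + 3.7917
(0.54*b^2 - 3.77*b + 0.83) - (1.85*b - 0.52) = 0.54*b^2 - 5.62*b + 1.35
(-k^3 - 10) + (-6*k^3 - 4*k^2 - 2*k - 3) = -7*k^3 - 4*k^2 - 2*k - 13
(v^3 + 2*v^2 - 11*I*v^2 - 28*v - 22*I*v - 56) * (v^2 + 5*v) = v^5 + 7*v^4 - 11*I*v^4 - 18*v^3 - 77*I*v^3 - 196*v^2 - 110*I*v^2 - 280*v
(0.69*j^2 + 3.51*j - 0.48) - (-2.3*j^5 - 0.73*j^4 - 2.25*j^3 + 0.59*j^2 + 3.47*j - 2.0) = 2.3*j^5 + 0.73*j^4 + 2.25*j^3 + 0.1*j^2 + 0.0399999999999996*j + 1.52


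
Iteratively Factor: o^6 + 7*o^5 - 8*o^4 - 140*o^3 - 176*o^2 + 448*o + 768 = (o - 2)*(o^5 + 9*o^4 + 10*o^3 - 120*o^2 - 416*o - 384) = (o - 2)*(o + 2)*(o^4 + 7*o^3 - 4*o^2 - 112*o - 192) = (o - 2)*(o + 2)*(o + 3)*(o^3 + 4*o^2 - 16*o - 64) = (o - 2)*(o + 2)*(o + 3)*(o + 4)*(o^2 - 16) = (o - 4)*(o - 2)*(o + 2)*(o + 3)*(o + 4)*(o + 4)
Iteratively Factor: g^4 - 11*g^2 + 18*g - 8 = (g + 4)*(g^3 - 4*g^2 + 5*g - 2) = (g - 1)*(g + 4)*(g^2 - 3*g + 2) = (g - 1)^2*(g + 4)*(g - 2)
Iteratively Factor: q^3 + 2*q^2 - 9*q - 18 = (q + 2)*(q^2 - 9) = (q - 3)*(q + 2)*(q + 3)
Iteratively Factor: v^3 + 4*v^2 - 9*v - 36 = (v - 3)*(v^2 + 7*v + 12) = (v - 3)*(v + 3)*(v + 4)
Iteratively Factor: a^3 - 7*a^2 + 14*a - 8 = (a - 4)*(a^2 - 3*a + 2) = (a - 4)*(a - 1)*(a - 2)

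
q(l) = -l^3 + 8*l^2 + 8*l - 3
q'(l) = -3*l^2 + 16*l + 8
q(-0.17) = -4.12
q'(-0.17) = 5.19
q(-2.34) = 34.90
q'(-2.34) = -45.87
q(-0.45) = -4.89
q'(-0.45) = 0.19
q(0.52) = 3.18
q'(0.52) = 15.51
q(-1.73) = 12.28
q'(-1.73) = -28.66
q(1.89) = 33.95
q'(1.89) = 27.52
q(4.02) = 93.48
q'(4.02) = 23.84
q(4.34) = 100.66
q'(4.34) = 20.93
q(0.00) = -3.00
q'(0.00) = 8.00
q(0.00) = -3.00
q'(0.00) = 8.00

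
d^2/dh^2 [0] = 0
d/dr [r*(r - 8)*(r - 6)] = 3*r^2 - 28*r + 48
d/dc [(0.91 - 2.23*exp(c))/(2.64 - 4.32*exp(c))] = -1.956*exp(c)/(4.32*exp(c) - 2.64)^2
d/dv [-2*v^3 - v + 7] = -6*v^2 - 1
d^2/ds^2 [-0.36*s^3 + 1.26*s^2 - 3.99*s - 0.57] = 2.52 - 2.16*s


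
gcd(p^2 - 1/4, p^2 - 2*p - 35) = 1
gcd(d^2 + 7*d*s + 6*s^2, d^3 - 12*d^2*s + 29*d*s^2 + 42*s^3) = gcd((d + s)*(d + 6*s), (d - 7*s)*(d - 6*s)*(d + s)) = d + s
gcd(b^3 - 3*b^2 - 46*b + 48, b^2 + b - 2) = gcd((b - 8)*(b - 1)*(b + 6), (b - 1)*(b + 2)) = b - 1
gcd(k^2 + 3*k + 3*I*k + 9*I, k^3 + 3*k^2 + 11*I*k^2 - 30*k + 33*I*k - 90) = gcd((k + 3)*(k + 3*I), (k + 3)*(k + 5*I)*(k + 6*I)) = k + 3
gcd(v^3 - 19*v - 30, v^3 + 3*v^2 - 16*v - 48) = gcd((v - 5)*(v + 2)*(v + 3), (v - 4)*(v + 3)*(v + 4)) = v + 3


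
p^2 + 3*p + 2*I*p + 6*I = (p + 3)*(p + 2*I)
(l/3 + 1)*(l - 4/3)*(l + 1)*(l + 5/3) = l^4/3 + 13*l^3/9 + 19*l^2/27 - 71*l/27 - 20/9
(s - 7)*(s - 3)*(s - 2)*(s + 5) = s^4 - 7*s^3 - 19*s^2 + 163*s - 210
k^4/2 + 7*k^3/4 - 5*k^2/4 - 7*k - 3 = (k/2 + 1)*(k - 2)*(k + 1/2)*(k + 3)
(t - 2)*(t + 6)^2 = t^3 + 10*t^2 + 12*t - 72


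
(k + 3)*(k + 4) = k^2 + 7*k + 12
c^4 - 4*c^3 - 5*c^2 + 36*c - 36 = (c - 3)*(c - 2)^2*(c + 3)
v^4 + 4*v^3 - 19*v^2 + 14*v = v*(v - 2)*(v - 1)*(v + 7)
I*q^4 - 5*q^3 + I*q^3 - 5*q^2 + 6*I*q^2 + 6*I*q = q*(q - I)*(q + 6*I)*(I*q + I)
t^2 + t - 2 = (t - 1)*(t + 2)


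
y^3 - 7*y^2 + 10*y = y*(y - 5)*(y - 2)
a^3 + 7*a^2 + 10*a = a*(a + 2)*(a + 5)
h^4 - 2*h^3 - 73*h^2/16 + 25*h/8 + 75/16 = (h - 3)*(h - 5/4)*(h + 1)*(h + 5/4)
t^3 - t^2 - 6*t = t*(t - 3)*(t + 2)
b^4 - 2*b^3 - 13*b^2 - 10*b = b*(b - 5)*(b + 1)*(b + 2)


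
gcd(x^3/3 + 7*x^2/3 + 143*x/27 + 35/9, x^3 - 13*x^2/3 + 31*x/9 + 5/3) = 1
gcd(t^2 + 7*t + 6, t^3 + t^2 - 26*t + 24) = t + 6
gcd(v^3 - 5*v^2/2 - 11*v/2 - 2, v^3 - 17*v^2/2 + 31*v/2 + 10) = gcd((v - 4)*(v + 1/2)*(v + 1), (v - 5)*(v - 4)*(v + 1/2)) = v^2 - 7*v/2 - 2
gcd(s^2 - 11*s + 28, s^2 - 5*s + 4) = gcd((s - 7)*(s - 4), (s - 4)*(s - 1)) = s - 4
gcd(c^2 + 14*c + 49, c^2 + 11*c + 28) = c + 7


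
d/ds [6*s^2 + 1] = 12*s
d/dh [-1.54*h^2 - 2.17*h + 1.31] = -3.08*h - 2.17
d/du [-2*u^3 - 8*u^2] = 2*u*(-3*u - 8)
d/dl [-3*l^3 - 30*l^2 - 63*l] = -9*l^2 - 60*l - 63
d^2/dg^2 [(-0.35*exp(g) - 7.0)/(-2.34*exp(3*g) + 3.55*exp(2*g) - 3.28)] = (7.66584*exp(6*g) + 336.24045*exp(5*g) - 635.228125*exp(4*g) + 317.94784*exp(3*g) - 459.0852*exp(2*g) + 326.032*exp(g) + 3.76544)*exp(g)/(12.812904*exp(9*g) - 58.31514*exp(8*g) + 88.46955*exp(7*g) + 9.141029*exp(6*g) - 163.48176*exp(5*g) + 124.0086*exp(4*g) + 75.523968*exp(3*g) - 114.57696*exp(2*g) + 35.287552)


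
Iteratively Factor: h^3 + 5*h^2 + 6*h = (h + 2)*(h^2 + 3*h) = h*(h + 2)*(h + 3)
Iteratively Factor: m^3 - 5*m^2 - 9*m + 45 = (m + 3)*(m^2 - 8*m + 15) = (m - 3)*(m + 3)*(m - 5)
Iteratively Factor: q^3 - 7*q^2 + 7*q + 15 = (q + 1)*(q^2 - 8*q + 15) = (q - 3)*(q + 1)*(q - 5)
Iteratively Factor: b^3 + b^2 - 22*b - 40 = (b - 5)*(b^2 + 6*b + 8) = (b - 5)*(b + 4)*(b + 2)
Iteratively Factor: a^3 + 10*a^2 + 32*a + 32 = (a + 2)*(a^2 + 8*a + 16) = (a + 2)*(a + 4)*(a + 4)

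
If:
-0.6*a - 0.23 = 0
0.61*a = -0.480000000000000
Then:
No Solution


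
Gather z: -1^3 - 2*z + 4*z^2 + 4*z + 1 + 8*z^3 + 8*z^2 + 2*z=8*z^3 + 12*z^2 + 4*z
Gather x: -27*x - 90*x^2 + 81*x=-90*x^2 + 54*x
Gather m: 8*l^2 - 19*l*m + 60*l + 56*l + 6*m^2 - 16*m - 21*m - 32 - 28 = 8*l^2 + 116*l + 6*m^2 + m*(-19*l - 37) - 60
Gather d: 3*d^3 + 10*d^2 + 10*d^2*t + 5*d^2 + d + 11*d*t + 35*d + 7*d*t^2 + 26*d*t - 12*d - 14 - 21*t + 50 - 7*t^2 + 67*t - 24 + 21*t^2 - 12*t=3*d^3 + d^2*(10*t + 15) + d*(7*t^2 + 37*t + 24) + 14*t^2 + 34*t + 12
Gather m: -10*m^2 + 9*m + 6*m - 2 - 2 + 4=-10*m^2 + 15*m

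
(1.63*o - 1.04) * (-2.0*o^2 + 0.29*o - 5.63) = -3.26*o^3 + 2.5527*o^2 - 9.4785*o + 5.8552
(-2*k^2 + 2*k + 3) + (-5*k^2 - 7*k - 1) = -7*k^2 - 5*k + 2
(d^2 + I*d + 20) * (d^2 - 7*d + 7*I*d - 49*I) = d^4 - 7*d^3 + 8*I*d^3 + 13*d^2 - 56*I*d^2 - 91*d + 140*I*d - 980*I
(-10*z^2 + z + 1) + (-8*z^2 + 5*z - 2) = -18*z^2 + 6*z - 1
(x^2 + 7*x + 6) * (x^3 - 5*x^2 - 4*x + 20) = x^5 + 2*x^4 - 33*x^3 - 38*x^2 + 116*x + 120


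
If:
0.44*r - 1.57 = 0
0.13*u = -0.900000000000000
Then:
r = 3.57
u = -6.92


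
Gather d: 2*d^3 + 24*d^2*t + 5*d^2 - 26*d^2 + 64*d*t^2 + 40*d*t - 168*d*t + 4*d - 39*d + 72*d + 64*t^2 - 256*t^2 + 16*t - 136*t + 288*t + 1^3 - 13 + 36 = 2*d^3 + d^2*(24*t - 21) + d*(64*t^2 - 128*t + 37) - 192*t^2 + 168*t + 24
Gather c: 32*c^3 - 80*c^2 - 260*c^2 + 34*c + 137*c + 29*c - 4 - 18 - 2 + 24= 32*c^3 - 340*c^2 + 200*c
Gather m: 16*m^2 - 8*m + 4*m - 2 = 16*m^2 - 4*m - 2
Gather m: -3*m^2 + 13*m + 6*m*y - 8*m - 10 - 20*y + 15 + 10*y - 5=-3*m^2 + m*(6*y + 5) - 10*y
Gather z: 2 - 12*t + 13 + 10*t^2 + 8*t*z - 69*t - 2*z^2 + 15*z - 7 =10*t^2 - 81*t - 2*z^2 + z*(8*t + 15) + 8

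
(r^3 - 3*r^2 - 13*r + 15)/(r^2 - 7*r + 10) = (r^2 + 2*r - 3)/(r - 2)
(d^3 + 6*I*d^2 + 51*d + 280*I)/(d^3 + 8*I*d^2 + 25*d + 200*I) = (d - 7*I)/(d - 5*I)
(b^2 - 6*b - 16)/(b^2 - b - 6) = (b - 8)/(b - 3)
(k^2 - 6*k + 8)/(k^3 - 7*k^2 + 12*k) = (k - 2)/(k*(k - 3))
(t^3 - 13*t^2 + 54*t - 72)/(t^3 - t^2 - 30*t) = (t^2 - 7*t + 12)/(t*(t + 5))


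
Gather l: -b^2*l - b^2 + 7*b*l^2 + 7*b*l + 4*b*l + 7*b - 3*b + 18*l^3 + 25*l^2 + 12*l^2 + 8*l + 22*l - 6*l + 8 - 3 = -b^2 + 4*b + 18*l^3 + l^2*(7*b + 37) + l*(-b^2 + 11*b + 24) + 5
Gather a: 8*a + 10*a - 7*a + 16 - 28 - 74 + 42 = 11*a - 44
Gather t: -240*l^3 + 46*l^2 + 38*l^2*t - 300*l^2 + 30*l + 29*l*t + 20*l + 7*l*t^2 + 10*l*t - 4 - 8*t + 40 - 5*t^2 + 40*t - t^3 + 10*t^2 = -240*l^3 - 254*l^2 + 50*l - t^3 + t^2*(7*l + 5) + t*(38*l^2 + 39*l + 32) + 36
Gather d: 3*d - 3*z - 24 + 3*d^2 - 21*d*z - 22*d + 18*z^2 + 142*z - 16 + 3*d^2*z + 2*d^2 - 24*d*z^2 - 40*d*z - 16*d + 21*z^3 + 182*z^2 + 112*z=d^2*(3*z + 5) + d*(-24*z^2 - 61*z - 35) + 21*z^3 + 200*z^2 + 251*z - 40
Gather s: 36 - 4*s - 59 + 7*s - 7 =3*s - 30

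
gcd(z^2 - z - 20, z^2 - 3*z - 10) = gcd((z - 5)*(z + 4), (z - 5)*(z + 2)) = z - 5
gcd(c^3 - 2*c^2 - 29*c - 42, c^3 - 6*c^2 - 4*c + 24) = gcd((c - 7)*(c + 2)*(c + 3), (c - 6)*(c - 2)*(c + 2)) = c + 2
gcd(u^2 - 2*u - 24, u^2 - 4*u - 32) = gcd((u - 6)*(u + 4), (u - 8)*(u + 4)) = u + 4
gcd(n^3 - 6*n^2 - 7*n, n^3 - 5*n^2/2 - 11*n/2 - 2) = n + 1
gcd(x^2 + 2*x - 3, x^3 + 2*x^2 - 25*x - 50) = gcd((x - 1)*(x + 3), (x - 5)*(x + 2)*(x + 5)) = 1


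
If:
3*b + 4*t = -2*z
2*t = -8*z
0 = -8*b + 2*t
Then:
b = 0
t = 0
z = 0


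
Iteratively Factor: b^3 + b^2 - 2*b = (b - 1)*(b^2 + 2*b) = (b - 1)*(b + 2)*(b)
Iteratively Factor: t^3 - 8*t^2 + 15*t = (t - 3)*(t^2 - 5*t) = t*(t - 3)*(t - 5)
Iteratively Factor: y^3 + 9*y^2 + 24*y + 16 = (y + 4)*(y^2 + 5*y + 4) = (y + 4)^2*(y + 1)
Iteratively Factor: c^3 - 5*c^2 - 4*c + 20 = (c + 2)*(c^2 - 7*c + 10) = (c - 5)*(c + 2)*(c - 2)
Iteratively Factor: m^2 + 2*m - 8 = (m + 4)*(m - 2)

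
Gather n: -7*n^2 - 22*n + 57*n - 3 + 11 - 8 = -7*n^2 + 35*n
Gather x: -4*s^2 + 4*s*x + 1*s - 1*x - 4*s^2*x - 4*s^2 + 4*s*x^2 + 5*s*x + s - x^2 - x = -8*s^2 + 2*s + x^2*(4*s - 1) + x*(-4*s^2 + 9*s - 2)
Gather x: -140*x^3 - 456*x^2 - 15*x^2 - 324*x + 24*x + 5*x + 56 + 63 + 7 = -140*x^3 - 471*x^2 - 295*x + 126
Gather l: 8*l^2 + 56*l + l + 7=8*l^2 + 57*l + 7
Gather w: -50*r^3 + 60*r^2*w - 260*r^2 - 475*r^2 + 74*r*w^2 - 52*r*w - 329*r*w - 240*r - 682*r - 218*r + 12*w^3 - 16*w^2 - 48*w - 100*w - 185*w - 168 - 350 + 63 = -50*r^3 - 735*r^2 - 1140*r + 12*w^3 + w^2*(74*r - 16) + w*(60*r^2 - 381*r - 333) - 455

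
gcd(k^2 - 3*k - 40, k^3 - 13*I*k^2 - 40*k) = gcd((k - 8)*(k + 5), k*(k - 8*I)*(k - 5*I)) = 1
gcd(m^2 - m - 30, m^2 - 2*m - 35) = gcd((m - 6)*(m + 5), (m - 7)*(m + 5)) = m + 5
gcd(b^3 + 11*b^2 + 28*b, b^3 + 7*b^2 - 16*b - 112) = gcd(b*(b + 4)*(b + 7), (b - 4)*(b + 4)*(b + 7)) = b^2 + 11*b + 28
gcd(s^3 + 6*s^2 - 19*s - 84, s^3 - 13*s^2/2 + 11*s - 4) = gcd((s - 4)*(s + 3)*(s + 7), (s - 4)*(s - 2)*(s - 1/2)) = s - 4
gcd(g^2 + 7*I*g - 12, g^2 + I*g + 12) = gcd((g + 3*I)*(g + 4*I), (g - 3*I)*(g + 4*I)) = g + 4*I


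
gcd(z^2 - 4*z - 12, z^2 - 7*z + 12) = 1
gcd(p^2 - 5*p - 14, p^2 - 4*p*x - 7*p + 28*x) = p - 7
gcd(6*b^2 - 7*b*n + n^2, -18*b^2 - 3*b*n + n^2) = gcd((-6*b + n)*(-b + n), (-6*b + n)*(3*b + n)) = 6*b - n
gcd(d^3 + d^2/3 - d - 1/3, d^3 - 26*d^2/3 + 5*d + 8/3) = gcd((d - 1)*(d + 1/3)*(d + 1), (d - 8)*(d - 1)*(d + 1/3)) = d^2 - 2*d/3 - 1/3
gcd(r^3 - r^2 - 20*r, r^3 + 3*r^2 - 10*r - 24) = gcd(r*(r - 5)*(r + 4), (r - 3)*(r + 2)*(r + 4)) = r + 4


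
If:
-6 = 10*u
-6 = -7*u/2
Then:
No Solution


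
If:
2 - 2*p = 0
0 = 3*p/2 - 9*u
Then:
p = 1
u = 1/6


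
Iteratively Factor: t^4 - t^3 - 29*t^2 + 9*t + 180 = (t + 4)*(t^3 - 5*t^2 - 9*t + 45) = (t - 5)*(t + 4)*(t^2 - 9) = (t - 5)*(t + 3)*(t + 4)*(t - 3)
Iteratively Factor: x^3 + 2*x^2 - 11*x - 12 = (x + 1)*(x^2 + x - 12) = (x + 1)*(x + 4)*(x - 3)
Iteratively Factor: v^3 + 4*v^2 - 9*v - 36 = (v + 3)*(v^2 + v - 12) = (v - 3)*(v + 3)*(v + 4)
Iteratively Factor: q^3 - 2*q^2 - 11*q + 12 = (q - 1)*(q^2 - q - 12) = (q - 1)*(q + 3)*(q - 4)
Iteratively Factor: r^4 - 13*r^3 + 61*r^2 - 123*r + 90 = (r - 5)*(r^3 - 8*r^2 + 21*r - 18) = (r - 5)*(r - 3)*(r^2 - 5*r + 6) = (r - 5)*(r - 3)^2*(r - 2)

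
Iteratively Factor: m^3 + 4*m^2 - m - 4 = (m - 1)*(m^2 + 5*m + 4) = (m - 1)*(m + 1)*(m + 4)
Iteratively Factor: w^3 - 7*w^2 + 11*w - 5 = (w - 1)*(w^2 - 6*w + 5) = (w - 1)^2*(w - 5)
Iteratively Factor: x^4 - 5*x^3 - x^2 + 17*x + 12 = (x + 1)*(x^3 - 6*x^2 + 5*x + 12) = (x - 4)*(x + 1)*(x^2 - 2*x - 3) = (x - 4)*(x + 1)^2*(x - 3)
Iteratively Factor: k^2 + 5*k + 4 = (k + 4)*(k + 1)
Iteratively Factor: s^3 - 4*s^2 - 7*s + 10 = (s - 5)*(s^2 + s - 2) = (s - 5)*(s - 1)*(s + 2)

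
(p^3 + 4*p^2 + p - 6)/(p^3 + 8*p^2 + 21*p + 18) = (p - 1)/(p + 3)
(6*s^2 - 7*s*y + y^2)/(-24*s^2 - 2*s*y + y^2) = (-s + y)/(4*s + y)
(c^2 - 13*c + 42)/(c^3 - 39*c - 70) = (c - 6)/(c^2 + 7*c + 10)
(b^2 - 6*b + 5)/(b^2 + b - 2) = (b - 5)/(b + 2)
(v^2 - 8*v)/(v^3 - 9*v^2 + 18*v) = (v - 8)/(v^2 - 9*v + 18)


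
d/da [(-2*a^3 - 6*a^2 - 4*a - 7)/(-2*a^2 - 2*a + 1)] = 2*(2*a^4 + 4*a^3 - a^2 - 20*a - 9)/(4*a^4 + 8*a^3 - 4*a + 1)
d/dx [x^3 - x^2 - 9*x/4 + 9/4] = 3*x^2 - 2*x - 9/4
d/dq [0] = 0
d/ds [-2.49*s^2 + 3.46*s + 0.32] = 3.46 - 4.98*s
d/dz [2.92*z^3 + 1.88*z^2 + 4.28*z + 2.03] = 8.76*z^2 + 3.76*z + 4.28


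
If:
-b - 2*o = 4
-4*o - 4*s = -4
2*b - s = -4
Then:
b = -2/3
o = -5/3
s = 8/3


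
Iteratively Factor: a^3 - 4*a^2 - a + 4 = (a - 1)*(a^2 - 3*a - 4) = (a - 4)*(a - 1)*(a + 1)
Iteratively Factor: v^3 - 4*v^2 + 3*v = (v - 3)*(v^2 - v) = v*(v - 3)*(v - 1)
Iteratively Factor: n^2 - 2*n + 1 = (n - 1)*(n - 1)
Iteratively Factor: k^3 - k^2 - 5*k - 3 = (k + 1)*(k^2 - 2*k - 3) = (k + 1)^2*(k - 3)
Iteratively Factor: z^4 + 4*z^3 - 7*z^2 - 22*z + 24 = (z + 4)*(z^3 - 7*z + 6) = (z - 2)*(z + 4)*(z^2 + 2*z - 3) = (z - 2)*(z + 3)*(z + 4)*(z - 1)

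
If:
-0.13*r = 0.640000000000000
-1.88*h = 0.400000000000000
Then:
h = -0.21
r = -4.92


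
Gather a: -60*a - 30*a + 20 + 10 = 30 - 90*a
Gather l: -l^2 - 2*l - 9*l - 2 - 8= -l^2 - 11*l - 10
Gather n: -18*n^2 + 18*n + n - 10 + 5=-18*n^2 + 19*n - 5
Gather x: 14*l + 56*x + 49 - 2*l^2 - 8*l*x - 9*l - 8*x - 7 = -2*l^2 + 5*l + x*(48 - 8*l) + 42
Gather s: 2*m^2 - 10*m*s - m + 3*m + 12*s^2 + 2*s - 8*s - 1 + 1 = 2*m^2 + 2*m + 12*s^2 + s*(-10*m - 6)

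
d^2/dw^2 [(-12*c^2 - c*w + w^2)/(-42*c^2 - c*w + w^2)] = c^2*(2580*c^2 - 180*c*w + 180*w^2)/(-74088*c^6 - 5292*c^5*w + 5166*c^4*w^2 + 251*c^3*w^3 - 123*c^2*w^4 - 3*c*w^5 + w^6)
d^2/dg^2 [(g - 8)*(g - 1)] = 2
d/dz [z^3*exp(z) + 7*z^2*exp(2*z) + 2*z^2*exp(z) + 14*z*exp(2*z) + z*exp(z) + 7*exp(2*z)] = (z^3 + 14*z^2*exp(z) + 5*z^2 + 42*z*exp(z) + 5*z + 28*exp(z) + 1)*exp(z)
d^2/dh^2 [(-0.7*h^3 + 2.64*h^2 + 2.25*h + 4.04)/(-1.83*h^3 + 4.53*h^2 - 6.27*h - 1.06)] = (-6.07633200000004*h^6 - 93.4013699999999*h^5 + 115.014402*h^4 + 478.635756*h^3 - 771.330672*h^2 + 675.406716*h - 332.471484)/(6.128487*h^9 - 45.511551*h^8 + 175.65255*h^7 - 394.176213*h^6 + 549.102186*h^5 - 396.030573*h^4 + 72.0167309999999*h^3 + 109.745298*h^2 + 21.134916*h + 1.191016)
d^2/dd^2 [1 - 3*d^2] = -6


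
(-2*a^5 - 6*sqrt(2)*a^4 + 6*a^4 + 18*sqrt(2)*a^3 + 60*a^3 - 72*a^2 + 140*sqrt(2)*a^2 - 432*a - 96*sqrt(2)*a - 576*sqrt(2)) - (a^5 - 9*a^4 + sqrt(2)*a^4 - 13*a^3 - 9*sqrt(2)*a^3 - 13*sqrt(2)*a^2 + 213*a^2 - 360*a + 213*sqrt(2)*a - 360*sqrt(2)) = -3*a^5 - 7*sqrt(2)*a^4 + 15*a^4 + 27*sqrt(2)*a^3 + 73*a^3 - 285*a^2 + 153*sqrt(2)*a^2 - 309*sqrt(2)*a - 72*a - 216*sqrt(2)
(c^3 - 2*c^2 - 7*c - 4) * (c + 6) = c^4 + 4*c^3 - 19*c^2 - 46*c - 24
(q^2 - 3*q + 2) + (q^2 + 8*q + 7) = 2*q^2 + 5*q + 9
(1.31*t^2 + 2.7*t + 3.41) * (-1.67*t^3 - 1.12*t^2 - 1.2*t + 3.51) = -2.1877*t^5 - 5.9762*t^4 - 10.2907*t^3 - 2.4611*t^2 + 5.385*t + 11.9691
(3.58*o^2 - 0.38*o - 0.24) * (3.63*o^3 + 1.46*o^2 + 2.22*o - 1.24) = 12.9954*o^5 + 3.8474*o^4 + 6.5216*o^3 - 5.6332*o^2 - 0.0616*o + 0.2976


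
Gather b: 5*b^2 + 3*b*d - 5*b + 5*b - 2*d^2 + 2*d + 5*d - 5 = 5*b^2 + 3*b*d - 2*d^2 + 7*d - 5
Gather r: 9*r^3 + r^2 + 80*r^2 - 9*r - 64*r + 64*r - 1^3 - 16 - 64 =9*r^3 + 81*r^2 - 9*r - 81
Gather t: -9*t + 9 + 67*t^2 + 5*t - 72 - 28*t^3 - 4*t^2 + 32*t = -28*t^3 + 63*t^2 + 28*t - 63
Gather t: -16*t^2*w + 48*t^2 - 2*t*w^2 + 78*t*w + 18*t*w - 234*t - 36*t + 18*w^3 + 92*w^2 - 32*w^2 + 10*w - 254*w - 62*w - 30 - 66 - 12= t^2*(48 - 16*w) + t*(-2*w^2 + 96*w - 270) + 18*w^3 + 60*w^2 - 306*w - 108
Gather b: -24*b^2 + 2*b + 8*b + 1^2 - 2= -24*b^2 + 10*b - 1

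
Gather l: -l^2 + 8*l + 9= -l^2 + 8*l + 9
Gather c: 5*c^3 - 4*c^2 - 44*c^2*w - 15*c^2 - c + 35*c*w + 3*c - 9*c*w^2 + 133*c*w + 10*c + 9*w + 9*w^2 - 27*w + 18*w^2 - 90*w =5*c^3 + c^2*(-44*w - 19) + c*(-9*w^2 + 168*w + 12) + 27*w^2 - 108*w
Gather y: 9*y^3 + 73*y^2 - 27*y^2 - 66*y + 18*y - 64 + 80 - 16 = 9*y^3 + 46*y^2 - 48*y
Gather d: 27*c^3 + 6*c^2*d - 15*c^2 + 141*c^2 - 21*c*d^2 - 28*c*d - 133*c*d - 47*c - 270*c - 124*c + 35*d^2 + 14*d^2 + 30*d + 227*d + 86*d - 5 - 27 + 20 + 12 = 27*c^3 + 126*c^2 - 441*c + d^2*(49 - 21*c) + d*(6*c^2 - 161*c + 343)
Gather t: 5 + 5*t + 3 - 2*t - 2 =3*t + 6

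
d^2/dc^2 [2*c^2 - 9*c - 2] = 4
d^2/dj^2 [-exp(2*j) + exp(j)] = (1 - 4*exp(j))*exp(j)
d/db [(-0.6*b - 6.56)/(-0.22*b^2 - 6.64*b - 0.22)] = (0.132*b^2 + 3.984*b - (0.44*b + 6.64)*(0.6*b + 6.56) + 0.132)/(0.22*b^2 + 6.64*b + 0.22)^2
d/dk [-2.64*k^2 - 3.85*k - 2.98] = -5.28*k - 3.85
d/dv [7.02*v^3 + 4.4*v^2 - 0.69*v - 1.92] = 21.06*v^2 + 8.8*v - 0.69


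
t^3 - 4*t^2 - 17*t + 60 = (t - 5)*(t - 3)*(t + 4)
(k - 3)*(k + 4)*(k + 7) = k^3 + 8*k^2 - 5*k - 84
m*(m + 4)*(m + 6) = m^3 + 10*m^2 + 24*m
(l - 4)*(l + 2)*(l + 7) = l^3 + 5*l^2 - 22*l - 56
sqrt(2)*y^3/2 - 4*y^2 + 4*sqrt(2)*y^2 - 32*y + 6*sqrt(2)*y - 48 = (y + 6)*(y - 4*sqrt(2))*(sqrt(2)*y/2 + sqrt(2))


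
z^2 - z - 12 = (z - 4)*(z + 3)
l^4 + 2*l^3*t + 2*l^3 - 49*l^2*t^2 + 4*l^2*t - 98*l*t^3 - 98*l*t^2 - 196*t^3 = (l + 2)*(l - 7*t)*(l + 2*t)*(l + 7*t)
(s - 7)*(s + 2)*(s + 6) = s^3 + s^2 - 44*s - 84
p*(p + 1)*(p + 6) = p^3 + 7*p^2 + 6*p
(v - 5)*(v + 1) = v^2 - 4*v - 5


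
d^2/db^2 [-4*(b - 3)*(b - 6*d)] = -8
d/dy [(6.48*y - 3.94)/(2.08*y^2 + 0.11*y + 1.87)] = (-13.4784*y^2 + 16.3904*y + 12.551)/(4.3264*y^4 + 0.4576*y^3 + 7.7913*y^2 + 0.4114*y + 3.4969)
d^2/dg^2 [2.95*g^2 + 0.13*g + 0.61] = 5.90000000000000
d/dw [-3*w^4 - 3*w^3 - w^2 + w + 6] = -12*w^3 - 9*w^2 - 2*w + 1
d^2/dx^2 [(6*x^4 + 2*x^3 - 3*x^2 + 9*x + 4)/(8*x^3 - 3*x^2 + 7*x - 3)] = 2*(-426*x^6 + 1446*x^5 + 2724*x^4 - 2686*x^3 + 2355*x^2 - 153*x + 322)/(512*x^9 - 576*x^8 + 1560*x^7 - 1611*x^6 + 1797*x^5 - 1530*x^4 + 937*x^3 - 522*x^2 + 189*x - 27)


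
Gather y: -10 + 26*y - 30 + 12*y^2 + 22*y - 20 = 12*y^2 + 48*y - 60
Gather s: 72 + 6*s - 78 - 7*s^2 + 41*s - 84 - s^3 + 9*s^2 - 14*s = -s^3 + 2*s^2 + 33*s - 90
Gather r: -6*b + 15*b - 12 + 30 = 9*b + 18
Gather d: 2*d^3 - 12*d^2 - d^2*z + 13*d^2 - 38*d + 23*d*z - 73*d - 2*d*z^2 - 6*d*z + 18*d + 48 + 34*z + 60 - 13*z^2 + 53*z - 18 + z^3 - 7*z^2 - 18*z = 2*d^3 + d^2*(1 - z) + d*(-2*z^2 + 17*z - 93) + z^3 - 20*z^2 + 69*z + 90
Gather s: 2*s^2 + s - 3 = 2*s^2 + s - 3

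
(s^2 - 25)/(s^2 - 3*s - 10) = (s + 5)/(s + 2)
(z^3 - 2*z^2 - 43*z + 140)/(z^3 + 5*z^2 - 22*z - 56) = (z - 5)/(z + 2)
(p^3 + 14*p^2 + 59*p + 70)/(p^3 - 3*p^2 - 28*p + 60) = (p^2 + 9*p + 14)/(p^2 - 8*p + 12)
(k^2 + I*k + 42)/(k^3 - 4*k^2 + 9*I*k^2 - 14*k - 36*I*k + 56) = (k - 6*I)/(k^2 + 2*k*(-2 + I) - 8*I)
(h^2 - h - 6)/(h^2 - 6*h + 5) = (h^2 - h - 6)/(h^2 - 6*h + 5)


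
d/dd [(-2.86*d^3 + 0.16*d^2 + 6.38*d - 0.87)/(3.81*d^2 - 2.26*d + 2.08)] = (-10.8966*d^4 + 12.9272*d^3 - 42.5158*d^2 + 7.295*d + 11.3042)/(14.5161*d^4 - 17.2212*d^3 + 20.9572*d^2 - 9.4016*d + 4.3264)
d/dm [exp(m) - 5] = exp(m)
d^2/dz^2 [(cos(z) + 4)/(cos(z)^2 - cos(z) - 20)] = (sin(z)^2 - 5*cos(z) + 1)/(cos(z) - 5)^3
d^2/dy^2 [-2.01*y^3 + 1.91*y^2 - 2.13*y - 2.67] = 3.82 - 12.06*y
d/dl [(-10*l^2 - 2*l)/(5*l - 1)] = 2*(-25*l^2 + 10*l + 1)/(25*l^2 - 10*l + 1)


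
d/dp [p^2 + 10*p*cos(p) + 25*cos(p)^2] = -10*p*sin(p) + 2*p - 25*sin(2*p) + 10*cos(p)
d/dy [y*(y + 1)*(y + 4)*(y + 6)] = 4*y^3 + 33*y^2 + 68*y + 24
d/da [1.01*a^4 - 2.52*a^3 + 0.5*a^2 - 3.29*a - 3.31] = 4.04*a^3 - 7.56*a^2 + 1.0*a - 3.29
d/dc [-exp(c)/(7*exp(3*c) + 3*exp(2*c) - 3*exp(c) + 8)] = (14*exp(3*c) + 3*exp(2*c) - 8)*exp(c)/(49*exp(6*c) + 42*exp(5*c) - 33*exp(4*c) + 94*exp(3*c) + 57*exp(2*c) - 48*exp(c) + 64)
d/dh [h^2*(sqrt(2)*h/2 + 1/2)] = h*(3*sqrt(2)*h + 2)/2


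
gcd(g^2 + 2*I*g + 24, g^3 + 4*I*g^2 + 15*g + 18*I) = g + 6*I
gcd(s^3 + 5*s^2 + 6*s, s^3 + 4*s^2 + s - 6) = s^2 + 5*s + 6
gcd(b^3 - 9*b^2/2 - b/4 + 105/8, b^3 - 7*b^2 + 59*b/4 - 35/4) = b^2 - 6*b + 35/4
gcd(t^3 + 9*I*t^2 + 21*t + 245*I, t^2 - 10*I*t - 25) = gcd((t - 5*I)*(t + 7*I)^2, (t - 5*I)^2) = t - 5*I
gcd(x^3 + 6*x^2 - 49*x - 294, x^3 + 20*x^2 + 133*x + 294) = x^2 + 13*x + 42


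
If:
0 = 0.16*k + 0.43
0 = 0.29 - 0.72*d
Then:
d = 0.40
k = -2.69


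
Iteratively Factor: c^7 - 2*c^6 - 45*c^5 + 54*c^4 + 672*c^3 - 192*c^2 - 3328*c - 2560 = (c - 4)*(c^6 + 2*c^5 - 37*c^4 - 94*c^3 + 296*c^2 + 992*c + 640) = (c - 4)*(c + 1)*(c^5 + c^4 - 38*c^3 - 56*c^2 + 352*c + 640) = (c - 4)*(c + 1)*(c + 4)*(c^4 - 3*c^3 - 26*c^2 + 48*c + 160) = (c - 4)*(c + 1)*(c + 4)^2*(c^3 - 7*c^2 + 2*c + 40) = (c - 4)^2*(c + 1)*(c + 4)^2*(c^2 - 3*c - 10) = (c - 5)*(c - 4)^2*(c + 1)*(c + 4)^2*(c + 2)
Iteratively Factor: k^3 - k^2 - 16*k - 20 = (k + 2)*(k^2 - 3*k - 10) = (k - 5)*(k + 2)*(k + 2)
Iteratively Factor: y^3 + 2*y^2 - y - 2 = (y + 1)*(y^2 + y - 2) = (y - 1)*(y + 1)*(y + 2)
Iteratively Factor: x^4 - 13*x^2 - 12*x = (x - 4)*(x^3 + 4*x^2 + 3*x) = x*(x - 4)*(x^2 + 4*x + 3) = x*(x - 4)*(x + 1)*(x + 3)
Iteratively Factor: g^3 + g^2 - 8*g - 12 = (g + 2)*(g^2 - g - 6) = (g - 3)*(g + 2)*(g + 2)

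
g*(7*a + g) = 7*a*g + g^2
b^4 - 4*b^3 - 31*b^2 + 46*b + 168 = (b - 7)*(b - 3)*(b + 2)*(b + 4)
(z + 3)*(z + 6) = z^2 + 9*z + 18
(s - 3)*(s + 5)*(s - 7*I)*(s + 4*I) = s^4 + 2*s^3 - 3*I*s^3 + 13*s^2 - 6*I*s^2 + 56*s + 45*I*s - 420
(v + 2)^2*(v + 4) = v^3 + 8*v^2 + 20*v + 16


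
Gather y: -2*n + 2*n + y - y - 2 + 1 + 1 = 0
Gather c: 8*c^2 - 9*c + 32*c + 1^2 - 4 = 8*c^2 + 23*c - 3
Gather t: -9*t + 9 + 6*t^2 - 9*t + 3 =6*t^2 - 18*t + 12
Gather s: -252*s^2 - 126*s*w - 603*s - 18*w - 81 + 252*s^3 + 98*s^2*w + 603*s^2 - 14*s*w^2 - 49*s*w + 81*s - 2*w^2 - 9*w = 252*s^3 + s^2*(98*w + 351) + s*(-14*w^2 - 175*w - 522) - 2*w^2 - 27*w - 81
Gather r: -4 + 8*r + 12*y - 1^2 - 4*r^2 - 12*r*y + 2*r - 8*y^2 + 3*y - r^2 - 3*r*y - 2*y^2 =-5*r^2 + r*(10 - 15*y) - 10*y^2 + 15*y - 5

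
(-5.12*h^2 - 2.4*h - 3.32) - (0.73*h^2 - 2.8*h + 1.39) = -5.85*h^2 + 0.4*h - 4.71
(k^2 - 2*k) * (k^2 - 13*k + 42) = k^4 - 15*k^3 + 68*k^2 - 84*k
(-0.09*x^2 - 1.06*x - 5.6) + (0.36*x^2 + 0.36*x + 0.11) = 0.27*x^2 - 0.7*x - 5.49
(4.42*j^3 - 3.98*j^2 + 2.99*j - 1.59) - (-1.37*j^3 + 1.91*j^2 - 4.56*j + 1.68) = 5.79*j^3 - 5.89*j^2 + 7.55*j - 3.27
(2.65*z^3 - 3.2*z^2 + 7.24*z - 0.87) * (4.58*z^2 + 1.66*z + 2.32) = 12.137*z^5 - 10.257*z^4 + 33.9952*z^3 + 0.6098*z^2 + 15.3526*z - 2.0184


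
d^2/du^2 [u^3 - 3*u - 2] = 6*u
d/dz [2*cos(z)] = -2*sin(z)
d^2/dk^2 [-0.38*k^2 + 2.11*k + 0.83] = -0.760000000000000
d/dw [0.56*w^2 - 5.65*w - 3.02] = 1.12*w - 5.65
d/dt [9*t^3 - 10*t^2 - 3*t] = 27*t^2 - 20*t - 3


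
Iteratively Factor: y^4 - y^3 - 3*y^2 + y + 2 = (y + 1)*(y^3 - 2*y^2 - y + 2) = (y - 2)*(y + 1)*(y^2 - 1) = (y - 2)*(y + 1)^2*(y - 1)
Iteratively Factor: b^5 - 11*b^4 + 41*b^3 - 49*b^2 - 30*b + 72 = (b - 3)*(b^4 - 8*b^3 + 17*b^2 + 2*b - 24) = (b - 3)^2*(b^3 - 5*b^2 + 2*b + 8) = (b - 4)*(b - 3)^2*(b^2 - b - 2) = (b - 4)*(b - 3)^2*(b - 2)*(b + 1)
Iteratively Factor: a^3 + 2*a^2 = (a)*(a^2 + 2*a) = a^2*(a + 2)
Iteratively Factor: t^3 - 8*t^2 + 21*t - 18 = (t - 2)*(t^2 - 6*t + 9) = (t - 3)*(t - 2)*(t - 3)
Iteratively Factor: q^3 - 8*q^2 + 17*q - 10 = (q - 1)*(q^2 - 7*q + 10) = (q - 5)*(q - 1)*(q - 2)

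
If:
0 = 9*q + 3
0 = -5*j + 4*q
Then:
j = -4/15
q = -1/3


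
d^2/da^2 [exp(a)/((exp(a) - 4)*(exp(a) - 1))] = (exp(4*a) + 5*exp(3*a) - 24*exp(2*a) + 20*exp(a) + 16)*exp(a)/(exp(6*a) - 15*exp(5*a) + 87*exp(4*a) - 245*exp(3*a) + 348*exp(2*a) - 240*exp(a) + 64)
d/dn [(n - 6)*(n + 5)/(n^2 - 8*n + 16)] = (64 - 7*n)/(n^3 - 12*n^2 + 48*n - 64)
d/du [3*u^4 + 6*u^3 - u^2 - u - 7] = 12*u^3 + 18*u^2 - 2*u - 1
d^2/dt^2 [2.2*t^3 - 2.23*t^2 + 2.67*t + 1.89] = 13.2*t - 4.46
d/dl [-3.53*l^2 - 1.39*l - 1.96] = -7.06*l - 1.39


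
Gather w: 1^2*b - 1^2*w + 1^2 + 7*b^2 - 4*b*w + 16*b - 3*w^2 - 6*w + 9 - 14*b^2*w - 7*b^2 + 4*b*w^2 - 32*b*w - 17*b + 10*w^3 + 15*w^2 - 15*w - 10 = 10*w^3 + w^2*(4*b + 12) + w*(-14*b^2 - 36*b - 22)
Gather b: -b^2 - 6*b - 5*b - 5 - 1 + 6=-b^2 - 11*b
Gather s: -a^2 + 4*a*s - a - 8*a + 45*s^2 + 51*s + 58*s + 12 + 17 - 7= -a^2 - 9*a + 45*s^2 + s*(4*a + 109) + 22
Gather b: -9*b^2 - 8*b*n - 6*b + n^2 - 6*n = -9*b^2 + b*(-8*n - 6) + n^2 - 6*n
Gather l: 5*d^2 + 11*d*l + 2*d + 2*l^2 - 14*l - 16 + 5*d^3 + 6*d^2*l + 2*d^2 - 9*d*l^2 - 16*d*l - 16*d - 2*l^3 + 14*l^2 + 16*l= 5*d^3 + 7*d^2 - 14*d - 2*l^3 + l^2*(16 - 9*d) + l*(6*d^2 - 5*d + 2) - 16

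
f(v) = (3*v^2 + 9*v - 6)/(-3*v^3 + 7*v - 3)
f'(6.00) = 0.06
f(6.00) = -0.26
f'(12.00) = 0.01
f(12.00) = -0.10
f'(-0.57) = 0.13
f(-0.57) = 1.58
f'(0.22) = 4.51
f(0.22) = 2.60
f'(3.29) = 0.34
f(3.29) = -0.65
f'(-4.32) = -0.04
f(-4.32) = 0.05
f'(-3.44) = -0.14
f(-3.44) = -0.02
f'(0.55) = 40.01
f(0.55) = -0.41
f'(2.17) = 1.68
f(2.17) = -1.50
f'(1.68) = 7.35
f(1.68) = -3.22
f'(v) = (6*v + 9)/(-3*v^3 + 7*v - 3) + (9*v^2 - 7)*(3*v^2 + 9*v - 6)/(-3*v^3 + 7*v - 3)^2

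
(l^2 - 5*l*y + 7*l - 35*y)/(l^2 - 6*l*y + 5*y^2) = (-l - 7)/(-l + y)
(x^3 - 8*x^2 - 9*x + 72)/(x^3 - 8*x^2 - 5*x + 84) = (x^2 - 11*x + 24)/(x^2 - 11*x + 28)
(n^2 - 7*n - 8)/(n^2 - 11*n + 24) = (n + 1)/(n - 3)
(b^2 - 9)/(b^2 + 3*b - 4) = (b^2 - 9)/(b^2 + 3*b - 4)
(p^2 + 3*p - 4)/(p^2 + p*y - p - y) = (p + 4)/(p + y)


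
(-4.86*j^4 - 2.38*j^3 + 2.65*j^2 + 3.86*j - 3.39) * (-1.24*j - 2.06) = 6.0264*j^5 + 12.9628*j^4 + 1.6168*j^3 - 10.2454*j^2 - 3.748*j + 6.9834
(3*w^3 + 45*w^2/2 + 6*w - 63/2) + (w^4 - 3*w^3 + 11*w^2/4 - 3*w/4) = w^4 + 101*w^2/4 + 21*w/4 - 63/2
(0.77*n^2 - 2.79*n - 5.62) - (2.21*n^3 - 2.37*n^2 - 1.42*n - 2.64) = -2.21*n^3 + 3.14*n^2 - 1.37*n - 2.98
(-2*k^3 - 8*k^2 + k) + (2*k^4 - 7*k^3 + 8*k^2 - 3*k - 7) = 2*k^4 - 9*k^3 - 2*k - 7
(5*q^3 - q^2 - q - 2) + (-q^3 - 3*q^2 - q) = 4*q^3 - 4*q^2 - 2*q - 2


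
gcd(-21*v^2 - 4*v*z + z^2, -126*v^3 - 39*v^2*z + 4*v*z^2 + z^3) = 3*v + z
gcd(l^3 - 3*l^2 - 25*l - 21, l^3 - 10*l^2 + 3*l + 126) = l^2 - 4*l - 21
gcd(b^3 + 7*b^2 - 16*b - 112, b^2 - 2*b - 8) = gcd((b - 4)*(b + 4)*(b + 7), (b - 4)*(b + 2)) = b - 4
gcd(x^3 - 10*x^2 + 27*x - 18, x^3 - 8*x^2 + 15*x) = x - 3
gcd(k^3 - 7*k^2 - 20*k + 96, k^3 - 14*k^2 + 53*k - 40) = k - 8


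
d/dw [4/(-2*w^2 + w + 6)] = 4*(4*w - 1)/(-2*w^2 + w + 6)^2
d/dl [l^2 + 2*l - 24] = 2*l + 2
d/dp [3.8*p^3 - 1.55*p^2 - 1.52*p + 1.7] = 11.4*p^2 - 3.1*p - 1.52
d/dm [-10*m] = -10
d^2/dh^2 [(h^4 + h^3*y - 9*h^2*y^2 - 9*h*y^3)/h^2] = 2 - 18*y^3/h^3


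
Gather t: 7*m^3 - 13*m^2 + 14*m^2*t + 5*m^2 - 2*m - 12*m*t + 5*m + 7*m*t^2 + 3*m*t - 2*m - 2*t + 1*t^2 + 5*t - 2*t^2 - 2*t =7*m^3 - 8*m^2 + m + t^2*(7*m - 1) + t*(14*m^2 - 9*m + 1)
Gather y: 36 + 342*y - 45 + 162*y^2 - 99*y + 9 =162*y^2 + 243*y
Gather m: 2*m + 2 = 2*m + 2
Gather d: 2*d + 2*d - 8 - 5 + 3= 4*d - 10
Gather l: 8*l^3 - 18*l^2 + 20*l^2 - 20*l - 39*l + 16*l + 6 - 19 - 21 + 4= 8*l^3 + 2*l^2 - 43*l - 30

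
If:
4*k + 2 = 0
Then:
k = -1/2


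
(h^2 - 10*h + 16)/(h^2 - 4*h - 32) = (h - 2)/(h + 4)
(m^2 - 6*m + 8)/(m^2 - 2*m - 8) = (m - 2)/(m + 2)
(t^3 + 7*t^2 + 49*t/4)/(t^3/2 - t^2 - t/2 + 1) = t*(4*t^2 + 28*t + 49)/(2*(t^3 - 2*t^2 - t + 2))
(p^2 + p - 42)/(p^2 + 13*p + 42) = (p - 6)/(p + 6)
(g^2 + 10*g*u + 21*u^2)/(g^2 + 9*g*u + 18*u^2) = (g + 7*u)/(g + 6*u)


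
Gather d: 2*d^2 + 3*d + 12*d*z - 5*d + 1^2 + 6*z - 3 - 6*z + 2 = 2*d^2 + d*(12*z - 2)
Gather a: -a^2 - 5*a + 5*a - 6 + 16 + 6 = 16 - a^2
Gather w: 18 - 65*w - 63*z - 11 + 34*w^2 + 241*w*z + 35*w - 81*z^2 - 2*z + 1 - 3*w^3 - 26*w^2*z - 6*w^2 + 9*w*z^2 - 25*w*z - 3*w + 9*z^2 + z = -3*w^3 + w^2*(28 - 26*z) + w*(9*z^2 + 216*z - 33) - 72*z^2 - 64*z + 8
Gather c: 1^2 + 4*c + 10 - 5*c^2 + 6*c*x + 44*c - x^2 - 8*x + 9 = -5*c^2 + c*(6*x + 48) - x^2 - 8*x + 20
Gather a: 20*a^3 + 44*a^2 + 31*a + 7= 20*a^3 + 44*a^2 + 31*a + 7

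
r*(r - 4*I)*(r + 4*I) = r^3 + 16*r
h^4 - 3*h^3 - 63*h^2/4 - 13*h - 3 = (h - 6)*(h + 1/2)^2*(h + 2)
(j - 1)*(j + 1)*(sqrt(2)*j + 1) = sqrt(2)*j^3 + j^2 - sqrt(2)*j - 1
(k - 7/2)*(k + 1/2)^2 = k^3 - 5*k^2/2 - 13*k/4 - 7/8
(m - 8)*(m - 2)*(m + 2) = m^3 - 8*m^2 - 4*m + 32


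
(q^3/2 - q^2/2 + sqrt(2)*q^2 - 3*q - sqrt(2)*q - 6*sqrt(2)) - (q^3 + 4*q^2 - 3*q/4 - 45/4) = -q^3/2 - 9*q^2/2 + sqrt(2)*q^2 - 9*q/4 - sqrt(2)*q - 6*sqrt(2) + 45/4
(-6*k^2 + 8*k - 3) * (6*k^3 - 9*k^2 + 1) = -36*k^5 + 102*k^4 - 90*k^3 + 21*k^2 + 8*k - 3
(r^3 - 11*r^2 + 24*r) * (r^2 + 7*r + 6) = r^5 - 4*r^4 - 47*r^3 + 102*r^2 + 144*r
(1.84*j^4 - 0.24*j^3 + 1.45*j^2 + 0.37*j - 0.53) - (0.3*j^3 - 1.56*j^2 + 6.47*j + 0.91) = 1.84*j^4 - 0.54*j^3 + 3.01*j^2 - 6.1*j - 1.44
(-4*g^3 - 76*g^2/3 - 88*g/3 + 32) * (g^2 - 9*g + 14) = -4*g^5 + 32*g^4/3 + 428*g^3/3 - 176*g^2/3 - 2096*g/3 + 448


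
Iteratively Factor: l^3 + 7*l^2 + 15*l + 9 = (l + 1)*(l^2 + 6*l + 9) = (l + 1)*(l + 3)*(l + 3)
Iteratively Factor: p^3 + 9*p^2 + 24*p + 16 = (p + 4)*(p^2 + 5*p + 4) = (p + 1)*(p + 4)*(p + 4)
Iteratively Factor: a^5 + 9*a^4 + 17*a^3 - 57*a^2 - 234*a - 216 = (a + 3)*(a^4 + 6*a^3 - a^2 - 54*a - 72) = (a - 3)*(a + 3)*(a^3 + 9*a^2 + 26*a + 24) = (a - 3)*(a + 3)*(a + 4)*(a^2 + 5*a + 6) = (a - 3)*(a + 2)*(a + 3)*(a + 4)*(a + 3)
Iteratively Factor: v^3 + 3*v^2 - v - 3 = (v - 1)*(v^2 + 4*v + 3) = (v - 1)*(v + 3)*(v + 1)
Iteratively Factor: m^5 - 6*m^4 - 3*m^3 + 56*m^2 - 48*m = (m - 1)*(m^4 - 5*m^3 - 8*m^2 + 48*m) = (m - 1)*(m + 3)*(m^3 - 8*m^2 + 16*m) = (m - 4)*(m - 1)*(m + 3)*(m^2 - 4*m) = m*(m - 4)*(m - 1)*(m + 3)*(m - 4)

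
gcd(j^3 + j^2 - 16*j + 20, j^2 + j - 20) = j + 5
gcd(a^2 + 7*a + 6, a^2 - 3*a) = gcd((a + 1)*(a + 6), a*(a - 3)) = 1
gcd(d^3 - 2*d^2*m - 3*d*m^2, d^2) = d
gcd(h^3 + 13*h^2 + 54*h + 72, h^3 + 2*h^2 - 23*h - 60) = h^2 + 7*h + 12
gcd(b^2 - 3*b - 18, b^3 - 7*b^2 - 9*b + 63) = b + 3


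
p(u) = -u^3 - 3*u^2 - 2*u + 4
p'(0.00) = -2.00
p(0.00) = 4.00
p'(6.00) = -146.00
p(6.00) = -332.00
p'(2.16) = -28.96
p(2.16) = -24.39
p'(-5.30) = -54.47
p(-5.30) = 79.21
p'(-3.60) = -19.28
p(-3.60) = 18.98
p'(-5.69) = -64.99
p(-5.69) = 102.47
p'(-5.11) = -49.68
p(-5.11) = 69.32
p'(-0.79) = 0.87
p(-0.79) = 4.20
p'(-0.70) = 0.73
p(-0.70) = 4.27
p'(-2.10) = -2.63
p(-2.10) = 4.23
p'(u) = -3*u^2 - 6*u - 2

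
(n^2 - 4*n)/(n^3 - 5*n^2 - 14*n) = (4 - n)/(-n^2 + 5*n + 14)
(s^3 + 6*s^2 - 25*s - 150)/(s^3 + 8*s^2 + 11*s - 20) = (s^2 + s - 30)/(s^2 + 3*s - 4)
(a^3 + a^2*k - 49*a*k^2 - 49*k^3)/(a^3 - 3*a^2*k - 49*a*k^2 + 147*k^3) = (a + k)/(a - 3*k)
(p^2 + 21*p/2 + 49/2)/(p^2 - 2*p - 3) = (2*p^2 + 21*p + 49)/(2*(p^2 - 2*p - 3))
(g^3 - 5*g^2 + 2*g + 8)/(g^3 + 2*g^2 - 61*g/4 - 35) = 4*(g^2 - g - 2)/(4*g^2 + 24*g + 35)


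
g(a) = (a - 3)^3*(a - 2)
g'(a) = (a - 3)^3 + 3*(a - 3)^2*(a - 2)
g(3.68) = 0.53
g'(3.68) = 2.64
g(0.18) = 40.81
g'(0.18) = -65.85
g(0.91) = 9.95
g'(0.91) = -23.41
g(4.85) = 18.05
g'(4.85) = 35.59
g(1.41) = 2.37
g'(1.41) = -8.49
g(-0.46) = 101.90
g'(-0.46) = -129.77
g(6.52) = 197.14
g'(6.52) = 211.63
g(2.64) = -0.03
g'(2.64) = 0.20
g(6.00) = 108.00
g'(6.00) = 135.00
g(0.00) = 54.00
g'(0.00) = -81.00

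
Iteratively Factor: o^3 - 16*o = (o)*(o^2 - 16) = o*(o + 4)*(o - 4)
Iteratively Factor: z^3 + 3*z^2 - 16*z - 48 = (z + 3)*(z^2 - 16) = (z - 4)*(z + 3)*(z + 4)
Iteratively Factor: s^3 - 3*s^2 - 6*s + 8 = (s - 4)*(s^2 + s - 2) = (s - 4)*(s - 1)*(s + 2)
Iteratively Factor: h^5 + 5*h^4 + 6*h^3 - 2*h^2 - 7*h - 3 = (h - 1)*(h^4 + 6*h^3 + 12*h^2 + 10*h + 3) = (h - 1)*(h + 3)*(h^3 + 3*h^2 + 3*h + 1) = (h - 1)*(h + 1)*(h + 3)*(h^2 + 2*h + 1) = (h - 1)*(h + 1)^2*(h + 3)*(h + 1)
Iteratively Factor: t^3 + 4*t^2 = (t)*(t^2 + 4*t) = t*(t + 4)*(t)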